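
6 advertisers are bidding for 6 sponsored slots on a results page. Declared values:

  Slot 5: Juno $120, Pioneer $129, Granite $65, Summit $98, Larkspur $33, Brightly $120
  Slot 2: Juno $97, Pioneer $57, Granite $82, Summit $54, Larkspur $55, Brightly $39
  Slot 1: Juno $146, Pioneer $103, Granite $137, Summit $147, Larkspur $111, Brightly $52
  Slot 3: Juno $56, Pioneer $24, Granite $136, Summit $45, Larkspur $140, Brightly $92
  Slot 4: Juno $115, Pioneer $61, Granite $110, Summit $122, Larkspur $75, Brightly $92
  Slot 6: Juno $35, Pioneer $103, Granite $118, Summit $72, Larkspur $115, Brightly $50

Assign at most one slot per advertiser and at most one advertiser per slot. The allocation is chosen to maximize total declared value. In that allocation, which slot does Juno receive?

Optimal: Juno→Slot 2 ($97), Pioneer→Slot 5 ($129), Granite→Slot 6 ($118), Summit→Slot 1 ($147), Larkspur→Slot 3 ($140), Brightly→Slot 4 ($92) — total 97+129+118+147+140+92 = $723.
Row-greedy (each advertiser in turn takes its best remaining slot) gives $687, worse by 36.
Swapping Granite↔Larkspur (Granite→Slot 3 $136, Larkspur→Slot 6 $115) loses 7.
Juno's own top slot is Slot 1 ($146), but forcing Juno→Slot 1 and reassigning the rest optimally gives only $713 — worse by 10.

Juno receives Slot 2.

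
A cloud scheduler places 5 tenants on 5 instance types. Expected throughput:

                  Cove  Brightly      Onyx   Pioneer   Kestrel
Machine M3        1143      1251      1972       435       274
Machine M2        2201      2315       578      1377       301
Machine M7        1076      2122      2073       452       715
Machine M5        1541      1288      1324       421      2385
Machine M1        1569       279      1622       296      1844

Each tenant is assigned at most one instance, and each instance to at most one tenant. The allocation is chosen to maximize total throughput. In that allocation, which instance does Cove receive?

Cove receives Machine M1.

Optimal: Cove→Machine M1 (1569 ops/s), Brightly→Machine M7 (2122 ops/s), Onyx→Machine M3 (1972 ops/s), Pioneer→Machine M2 (1377 ops/s), Kestrel→Machine M5 (2385 ops/s) — total 1569+2122+1972+1377+2385 = 9425 ops/s.
Row-greedy (each tenant in turn takes its best remaining instance) gives 8560 ops/s, worse by 865.
Cove's own top instance is Machine M2 (2201 ops/s), but forcing Cove→Machine M2 and reassigning the rest optimally gives only 8976 ops/s — worse by 449.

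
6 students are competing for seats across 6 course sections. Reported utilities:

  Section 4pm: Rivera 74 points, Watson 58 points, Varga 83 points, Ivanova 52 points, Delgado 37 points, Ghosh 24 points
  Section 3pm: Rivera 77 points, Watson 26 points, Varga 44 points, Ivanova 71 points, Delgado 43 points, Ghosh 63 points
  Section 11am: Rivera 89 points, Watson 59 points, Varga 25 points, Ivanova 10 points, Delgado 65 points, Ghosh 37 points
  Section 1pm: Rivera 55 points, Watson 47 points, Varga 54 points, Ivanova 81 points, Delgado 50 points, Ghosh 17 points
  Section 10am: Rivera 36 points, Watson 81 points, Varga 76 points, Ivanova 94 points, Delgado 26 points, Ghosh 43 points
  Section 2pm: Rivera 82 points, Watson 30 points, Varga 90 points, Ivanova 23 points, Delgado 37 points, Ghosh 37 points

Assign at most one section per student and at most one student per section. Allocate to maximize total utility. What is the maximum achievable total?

Treat this as an assignment problem: match each student to one section.
Optimal: Rivera→Section 2pm (82 points), Watson→Section 10am (81 points), Varga→Section 4pm (83 points), Ivanova→Section 1pm (81 points), Delgado→Section 11am (65 points), Ghosh→Section 3pm (63 points) — total 82+81+83+81+65+63 = 455 points.
Row-greedy (each student in turn takes its best remaining section) gives 408 points, worse by 47.
Swapping Varga↔Rivera (Varga→Section 2pm 90 points, Rivera→Section 4pm 74 points) loses 1.

Max total: 455 points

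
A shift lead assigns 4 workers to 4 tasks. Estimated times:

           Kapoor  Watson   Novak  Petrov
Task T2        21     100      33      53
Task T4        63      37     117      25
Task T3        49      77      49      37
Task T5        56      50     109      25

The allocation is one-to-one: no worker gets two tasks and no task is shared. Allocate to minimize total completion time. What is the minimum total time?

Minimum total: 132 min

Optimal: Kapoor→Task T2 (21 min), Watson→Task T4 (37 min), Novak→Task T3 (49 min), Petrov→Task T5 (25 min) — total 21+37+49+25 = 132 min.
Min-entry greedy (repeatedly take the single cheapest remaining cell) gives 145 min, worse by 13.
No other one-to-one assignment undercuts 132 min.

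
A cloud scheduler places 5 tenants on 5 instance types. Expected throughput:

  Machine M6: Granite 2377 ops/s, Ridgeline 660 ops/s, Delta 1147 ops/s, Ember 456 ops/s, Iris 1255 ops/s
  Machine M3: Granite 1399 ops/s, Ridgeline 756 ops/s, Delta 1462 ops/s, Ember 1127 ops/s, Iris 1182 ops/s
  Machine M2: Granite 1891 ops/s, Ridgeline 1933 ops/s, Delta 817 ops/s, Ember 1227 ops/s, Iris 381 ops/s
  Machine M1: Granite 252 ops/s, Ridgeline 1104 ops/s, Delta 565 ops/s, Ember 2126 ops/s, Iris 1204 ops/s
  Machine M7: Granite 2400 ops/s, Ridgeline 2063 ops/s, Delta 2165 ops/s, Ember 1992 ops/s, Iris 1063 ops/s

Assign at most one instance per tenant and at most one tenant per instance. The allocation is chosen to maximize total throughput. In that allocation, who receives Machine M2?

Ridgeline receives Machine M2.

Optimal: Granite→Machine M6 (2377 ops/s), Ridgeline→Machine M2 (1933 ops/s), Delta→Machine M7 (2165 ops/s), Ember→Machine M1 (2126 ops/s), Iris→Machine M3 (1182 ops/s) — total 2377+1933+2165+2126+1182 = 9783 ops/s.
Column-greedy (each instance in turn goes to its best remaining tenant) gives 8961 ops/s, worse by 822.
Next-best assignment: Granite→Machine M7, Ridgeline→Machine M2, Delta→Machine M3, Ember→Machine M1, Iris→Machine M6 = 9176 ops/s.
No other one-to-one assignment exceeds 9783 ops/s.
Ridgeline's own top instance is Machine M7 (2063 ops/s), but forcing Ridgeline→Machine M7 and reassigning the rest optimally gives only 8797 ops/s — worse by 986.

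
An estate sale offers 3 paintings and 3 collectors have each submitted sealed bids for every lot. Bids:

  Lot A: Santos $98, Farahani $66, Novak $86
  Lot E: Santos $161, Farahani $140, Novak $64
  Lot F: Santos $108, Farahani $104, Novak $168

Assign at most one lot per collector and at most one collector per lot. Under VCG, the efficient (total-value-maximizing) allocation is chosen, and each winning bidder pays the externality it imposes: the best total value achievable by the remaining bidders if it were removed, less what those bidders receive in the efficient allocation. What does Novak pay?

Novak pays $27.

Efficient allocation: Santos→Lot A ($98), Farahani→Lot E ($140), Novak→Lot F ($168); total welfare W = $406.
Novak receives Lot F at value $168, so the others get W − 168 = $238.
Without Novak: best allocation of the remaining 2 bidders over all 3 lots is Santos→Lot E ($161), Farahani→Lot F ($104), total $265.
VCG payment = (others' best without Novak) − (others' welfare with Novak) = 265 − 238 = $27.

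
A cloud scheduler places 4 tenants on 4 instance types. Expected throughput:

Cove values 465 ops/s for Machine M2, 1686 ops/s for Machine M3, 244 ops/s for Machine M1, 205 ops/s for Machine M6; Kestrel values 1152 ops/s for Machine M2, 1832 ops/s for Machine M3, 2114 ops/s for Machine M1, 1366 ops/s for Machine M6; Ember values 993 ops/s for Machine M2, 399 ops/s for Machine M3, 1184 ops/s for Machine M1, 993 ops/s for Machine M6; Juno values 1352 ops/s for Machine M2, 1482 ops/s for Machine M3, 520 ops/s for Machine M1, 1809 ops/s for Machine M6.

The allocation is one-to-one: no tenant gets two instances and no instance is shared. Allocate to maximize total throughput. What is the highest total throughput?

This is a one-to-one assignment (maximum-weight bipartite matching).
Optimal: Cove→Machine M3 (1686 ops/s), Kestrel→Machine M1 (2114 ops/s), Ember→Machine M2 (993 ops/s), Juno→Machine M6 (1809 ops/s) — total 1686+2114+993+1809 = 6602 ops/s.
Swapping Juno↔Ember (Juno→Machine M2 1352 ops/s, Ember→Machine M6 993 ops/s) loses 457.
Checked against all permutations: 6602 ops/s is optimal.

Maximum total: 6602 ops/s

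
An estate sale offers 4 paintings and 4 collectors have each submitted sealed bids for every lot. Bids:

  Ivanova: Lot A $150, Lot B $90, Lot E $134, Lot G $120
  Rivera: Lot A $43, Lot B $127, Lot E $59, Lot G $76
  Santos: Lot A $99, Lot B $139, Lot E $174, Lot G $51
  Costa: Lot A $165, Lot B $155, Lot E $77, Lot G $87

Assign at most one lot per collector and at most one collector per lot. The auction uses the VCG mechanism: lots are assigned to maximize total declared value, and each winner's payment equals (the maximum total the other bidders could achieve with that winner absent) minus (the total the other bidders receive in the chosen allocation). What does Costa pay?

Costa pays $30.

Efficient allocation: Ivanova→Lot G ($120), Rivera→Lot B ($127), Santos→Lot E ($174), Costa→Lot A ($165); total welfare W = $586.
Costa receives Lot A at value $165, so the others get W − 165 = $421.
Without Costa: best allocation of the remaining 3 bidders over all 4 lots is Ivanova→Lot A ($150), Rivera→Lot B ($127), Santos→Lot E ($174), total $451.
VCG payment = (others' best without Costa) − (others' welfare with Costa) = 451 − 421 = $30.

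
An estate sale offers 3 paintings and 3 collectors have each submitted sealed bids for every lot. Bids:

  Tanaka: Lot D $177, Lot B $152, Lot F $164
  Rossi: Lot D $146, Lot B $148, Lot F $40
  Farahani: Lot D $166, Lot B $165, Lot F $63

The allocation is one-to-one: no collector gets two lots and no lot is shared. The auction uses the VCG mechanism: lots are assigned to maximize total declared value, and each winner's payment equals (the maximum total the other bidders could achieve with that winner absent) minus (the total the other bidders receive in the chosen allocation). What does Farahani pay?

Efficient allocation: Tanaka→Lot F ($164), Rossi→Lot B ($148), Farahani→Lot D ($166); total welfare W = $478.
Farahani receives Lot D at value $166, so the others get W − 166 = $312.
Without Farahani: best allocation of the remaining 2 bidders over all 3 lots is Tanaka→Lot D ($177), Rossi→Lot B ($148), total $325.
VCG payment = (others' best without Farahani) − (others' welfare with Farahani) = 325 − 312 = $13.

Farahani pays $13.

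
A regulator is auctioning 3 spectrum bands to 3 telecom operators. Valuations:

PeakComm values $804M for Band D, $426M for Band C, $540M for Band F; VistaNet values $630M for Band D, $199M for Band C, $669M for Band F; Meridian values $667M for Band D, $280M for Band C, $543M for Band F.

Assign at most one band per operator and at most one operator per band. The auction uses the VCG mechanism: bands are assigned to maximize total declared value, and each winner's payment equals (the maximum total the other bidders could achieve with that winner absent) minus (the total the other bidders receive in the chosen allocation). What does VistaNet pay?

VistaNet pays $254M.

Efficient allocation: PeakComm→Band C ($426M), VistaNet→Band F ($669M), Meridian→Band D ($667M); total welfare W = $1762M.
VistaNet receives Band F at value $669M, so the others get W − 669 = $1093M.
Without VistaNet: best allocation of the remaining 2 bidders over all 3 bands is PeakComm→Band D ($804M), Meridian→Band F ($543M), total $1347M.
VCG payment = (others' best without VistaNet) − (others' welfare with VistaNet) = 1347 − 1093 = $254M.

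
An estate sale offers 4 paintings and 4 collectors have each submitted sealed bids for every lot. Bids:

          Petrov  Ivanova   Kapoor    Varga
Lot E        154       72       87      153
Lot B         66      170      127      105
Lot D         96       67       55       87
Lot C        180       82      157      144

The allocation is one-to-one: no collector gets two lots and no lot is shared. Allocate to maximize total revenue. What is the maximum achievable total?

Max total: $576

Treat this as an assignment problem: match each collector to one lot.
Optimal: Petrov→Lot D ($96), Ivanova→Lot B ($170), Kapoor→Lot C ($157), Varga→Lot E ($153) — total 96+170+157+153 = $576.
Max-entry greedy (repeatedly take the single best remaining cell) gives $558, worse by 18.
Next-best assignment: Petrov→Lot E, Ivanova→Lot B, Kapoor→Lot C, Varga→Lot D = $568.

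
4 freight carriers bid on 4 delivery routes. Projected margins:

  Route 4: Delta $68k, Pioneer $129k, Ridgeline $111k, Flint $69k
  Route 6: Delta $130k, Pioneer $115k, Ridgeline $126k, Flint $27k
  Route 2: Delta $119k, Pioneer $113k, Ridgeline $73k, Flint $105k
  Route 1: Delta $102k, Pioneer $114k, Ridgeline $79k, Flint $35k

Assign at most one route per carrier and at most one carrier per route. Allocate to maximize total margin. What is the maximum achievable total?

This is a one-to-one assignment (maximum-weight bipartite matching).
Optimal: Delta→Route 1 ($102k), Pioneer→Route 4 ($129k), Ridgeline→Route 6 ($126k), Flint→Route 2 ($105k) — total 102+129+126+105 = $462k.
Column-greedy (each route in turn goes to its best remaining carrier) gives $443k, worse by 19.

Max total: $462k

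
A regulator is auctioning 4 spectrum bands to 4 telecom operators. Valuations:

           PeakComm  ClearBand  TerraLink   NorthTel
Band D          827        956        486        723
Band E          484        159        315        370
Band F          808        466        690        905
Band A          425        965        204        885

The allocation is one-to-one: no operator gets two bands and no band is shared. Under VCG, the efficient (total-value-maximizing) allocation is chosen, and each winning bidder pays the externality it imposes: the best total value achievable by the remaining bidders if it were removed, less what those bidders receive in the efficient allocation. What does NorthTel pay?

Efficient allocation: PeakComm→Band E ($484M), ClearBand→Band D ($956M), TerraLink→Band F ($690M), NorthTel→Band A ($885M); total welfare W = $3015M.
NorthTel receives Band A at value $885M, so the others get W − 885 = $2130M.
Without NorthTel: best allocation of the remaining 3 bidders over all 4 bands is PeakComm→Band D ($827M), ClearBand→Band A ($965M), TerraLink→Band F ($690M), total $2482M.
VCG payment = (others' best without NorthTel) − (others' welfare with NorthTel) = 2482 − 2130 = $352M.

NorthTel pays $352M.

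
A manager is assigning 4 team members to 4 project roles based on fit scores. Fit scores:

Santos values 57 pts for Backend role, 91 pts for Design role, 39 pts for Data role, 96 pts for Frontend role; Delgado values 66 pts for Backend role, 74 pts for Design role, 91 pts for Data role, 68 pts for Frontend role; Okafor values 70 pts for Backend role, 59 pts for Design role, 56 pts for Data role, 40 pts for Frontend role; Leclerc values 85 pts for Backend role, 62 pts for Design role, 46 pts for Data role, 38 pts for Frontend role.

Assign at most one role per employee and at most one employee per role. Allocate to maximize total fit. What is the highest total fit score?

Optimal: Santos→Frontend role (96 pts), Delgado→Data role (91 pts), Okafor→Design role (59 pts), Leclerc→Backend role (85 pts) — total 96+91+59+85 = 331 pts.
Row-greedy (each employee in turn takes its best remaining role) gives 319 pts, worse by 12.
Every other assignment is strictly worse.

Maximum total: 331 pts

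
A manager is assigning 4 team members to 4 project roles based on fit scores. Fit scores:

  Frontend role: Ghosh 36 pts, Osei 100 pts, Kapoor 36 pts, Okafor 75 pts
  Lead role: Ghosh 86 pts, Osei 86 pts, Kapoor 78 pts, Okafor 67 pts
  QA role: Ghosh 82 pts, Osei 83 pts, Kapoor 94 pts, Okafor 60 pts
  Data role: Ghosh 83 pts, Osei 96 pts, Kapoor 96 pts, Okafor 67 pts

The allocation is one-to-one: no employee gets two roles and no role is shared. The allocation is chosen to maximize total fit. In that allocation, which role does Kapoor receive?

Kapoor receives QA role.

This is a one-to-one assignment (maximum-weight bipartite matching).
Optimal: Ghosh→Lead role (86 pts), Osei→Data role (96 pts), Kapoor→QA role (94 pts), Okafor→Frontend role (75 pts) — total 86+96+94+75 = 351 pts.
Row-greedy (each employee in turn takes its best remaining role) gives 342 pts, worse by 9.
Kapoor's own top role is Data role (96 pts), but forcing Kapoor→Data role and reassigning the rest optimally gives only 345 pts — worse by 6.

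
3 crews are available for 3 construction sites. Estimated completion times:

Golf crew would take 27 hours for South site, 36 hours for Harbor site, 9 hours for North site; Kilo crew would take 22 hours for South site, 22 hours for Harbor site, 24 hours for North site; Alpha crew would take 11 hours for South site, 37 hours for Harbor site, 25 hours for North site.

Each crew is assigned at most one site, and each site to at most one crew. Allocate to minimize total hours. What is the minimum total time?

Minimum total: 42 hours

Optimal: Golf crew→North site (9 hours), Kilo crew→Harbor site (22 hours), Alpha crew→South site (11 hours) — total 9+22+11 = 42 hours.
Row-greedy (each crew in turn takes its cheapest remaining site) gives 68 hours, worse by 26.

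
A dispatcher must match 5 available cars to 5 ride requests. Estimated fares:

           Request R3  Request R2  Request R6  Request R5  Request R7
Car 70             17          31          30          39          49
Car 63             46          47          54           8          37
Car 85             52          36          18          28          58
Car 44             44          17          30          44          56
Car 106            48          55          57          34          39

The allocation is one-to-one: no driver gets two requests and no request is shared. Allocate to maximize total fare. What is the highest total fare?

Maximum total: $256

This is a one-to-one assignment (maximum-weight bipartite matching).
Optimal: Car 70→Request R5 ($39), Car 63→Request R6 ($54), Car 85→Request R3 ($52), Car 44→Request R7 ($56), Car 106→Request R2 ($55) — total 39+54+52+56+55 = $256.
Row-greedy (each driver in turn takes its best remaining request) gives $254, worse by 2.
Next-best assignment: Car 70→Request R7, Car 63→Request R6, Car 85→Request R3, Car 44→Request R5, Car 106→Request R2 = $254.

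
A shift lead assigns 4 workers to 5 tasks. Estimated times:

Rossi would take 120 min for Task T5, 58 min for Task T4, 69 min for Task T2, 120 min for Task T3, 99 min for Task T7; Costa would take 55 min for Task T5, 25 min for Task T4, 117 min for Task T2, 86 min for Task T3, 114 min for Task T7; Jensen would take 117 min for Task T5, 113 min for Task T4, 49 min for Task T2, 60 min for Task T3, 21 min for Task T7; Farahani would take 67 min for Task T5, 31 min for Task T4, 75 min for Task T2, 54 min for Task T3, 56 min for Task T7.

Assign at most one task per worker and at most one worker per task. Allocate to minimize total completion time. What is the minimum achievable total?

This is a one-to-one assignment (minimum-cost bipartite matching).
Optimal: Rossi→Task T2 (69 min), Costa→Task T4 (25 min), Jensen→Task T7 (21 min), Farahani→Task T3 (54 min) — total 69+25+21+54 = 169 min.

Min total: 169 min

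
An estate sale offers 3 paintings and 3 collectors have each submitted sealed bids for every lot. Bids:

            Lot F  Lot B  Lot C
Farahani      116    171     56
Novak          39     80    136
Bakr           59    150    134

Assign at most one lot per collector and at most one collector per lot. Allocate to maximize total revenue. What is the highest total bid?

Maximum total: $402

Optimal: Farahani→Lot F ($116), Novak→Lot C ($136), Bakr→Lot B ($150) — total 116+136+150 = $402.
Max-entry greedy (repeatedly take the single best remaining cell) gives $366, worse by 36.
Next-best assignment: Farahani→Lot B, Novak→Lot C, Bakr→Lot F = $366.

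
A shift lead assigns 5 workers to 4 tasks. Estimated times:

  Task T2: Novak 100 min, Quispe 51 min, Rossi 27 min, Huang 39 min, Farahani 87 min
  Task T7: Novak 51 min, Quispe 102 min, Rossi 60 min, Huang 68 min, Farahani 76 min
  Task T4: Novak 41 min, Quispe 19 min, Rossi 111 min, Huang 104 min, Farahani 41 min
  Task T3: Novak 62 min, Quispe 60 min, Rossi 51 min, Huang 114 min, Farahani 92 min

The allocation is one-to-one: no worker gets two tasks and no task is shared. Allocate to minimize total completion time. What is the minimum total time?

Optimal: Huang→Task T2 (39 min), Novak→Task T7 (51 min), Quispe→Task T4 (19 min), Rossi→Task T3 (51 min) — total 39+51+19+51 = 160 min.
Row-greedy (each worker in turn takes its cheapest remaining task) gives 211 min, worse by 51.
Next-best assignment: Rossi→Task T2, Huang→Task T7, Quispe→Task T4, Novak→Task T3 = 176 min.
Swapping Rossi↔Huang (Rossi→Task T2 27 min, Huang→Task T3 114 min) adds 51.

Min total: 160 min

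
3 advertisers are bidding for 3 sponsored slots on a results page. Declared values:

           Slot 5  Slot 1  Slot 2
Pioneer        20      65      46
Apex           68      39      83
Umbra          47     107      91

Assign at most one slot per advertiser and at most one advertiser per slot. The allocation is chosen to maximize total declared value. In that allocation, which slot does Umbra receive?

Umbra receives Slot 2.

Optimal: Pioneer→Slot 1 ($65), Apex→Slot 5 ($68), Umbra→Slot 2 ($91) — total 65+68+91 = $224.
Row-greedy (each advertiser in turn takes its best remaining slot) gives $195, worse by 29.
Next-best assignment: Pioneer→Slot 2, Apex→Slot 5, Umbra→Slot 1 = $221.
Swapping Pioneer↔Apex (Pioneer→Slot 5 $20, Apex→Slot 1 $39) loses 74.
No other one-to-one assignment exceeds $224.
Umbra's own top slot is Slot 1 ($107), but forcing Umbra→Slot 1 and reassigning the rest optimally gives only $221 — worse by 3.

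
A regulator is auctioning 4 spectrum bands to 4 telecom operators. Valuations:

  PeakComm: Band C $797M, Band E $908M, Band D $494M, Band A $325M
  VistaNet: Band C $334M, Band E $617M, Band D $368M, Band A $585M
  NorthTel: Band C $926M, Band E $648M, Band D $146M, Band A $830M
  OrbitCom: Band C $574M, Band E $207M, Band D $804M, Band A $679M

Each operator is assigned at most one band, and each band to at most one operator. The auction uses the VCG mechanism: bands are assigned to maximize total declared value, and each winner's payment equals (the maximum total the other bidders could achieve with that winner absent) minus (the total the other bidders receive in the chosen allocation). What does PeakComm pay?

PeakComm pays $32M.

Efficient allocation: PeakComm→Band E ($908M), VistaNet→Band A ($585M), NorthTel→Band C ($926M), OrbitCom→Band D ($804M); total welfare W = $3223M.
PeakComm receives Band E at value $908M, so the others get W − 908 = $2315M.
Without PeakComm: best allocation of the remaining 3 bidders over all 4 bands is VistaNet→Band E ($617M), NorthTel→Band C ($926M), OrbitCom→Band D ($804M), total $2347M.
VCG payment = (others' best without PeakComm) − (others' welfare with PeakComm) = 2347 − 2315 = $32M.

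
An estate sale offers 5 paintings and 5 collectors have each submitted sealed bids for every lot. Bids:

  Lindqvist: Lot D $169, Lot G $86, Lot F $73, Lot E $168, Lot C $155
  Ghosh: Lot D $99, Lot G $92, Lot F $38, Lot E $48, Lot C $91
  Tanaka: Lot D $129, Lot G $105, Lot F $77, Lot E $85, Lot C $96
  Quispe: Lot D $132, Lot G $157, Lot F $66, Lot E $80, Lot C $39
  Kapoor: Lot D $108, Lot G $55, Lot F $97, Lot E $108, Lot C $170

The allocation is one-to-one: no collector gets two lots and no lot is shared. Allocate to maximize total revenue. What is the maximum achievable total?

Optimal: Lindqvist→Lot E ($168), Ghosh→Lot D ($99), Tanaka→Lot F ($77), Quispe→Lot G ($157), Kapoor→Lot C ($170) — total 168+99+77+157+170 = $671.
Row-greedy (each collector in turn takes its best remaining lot) gives $534, worse by 137.
Every other assignment is strictly worse.

Max total: $671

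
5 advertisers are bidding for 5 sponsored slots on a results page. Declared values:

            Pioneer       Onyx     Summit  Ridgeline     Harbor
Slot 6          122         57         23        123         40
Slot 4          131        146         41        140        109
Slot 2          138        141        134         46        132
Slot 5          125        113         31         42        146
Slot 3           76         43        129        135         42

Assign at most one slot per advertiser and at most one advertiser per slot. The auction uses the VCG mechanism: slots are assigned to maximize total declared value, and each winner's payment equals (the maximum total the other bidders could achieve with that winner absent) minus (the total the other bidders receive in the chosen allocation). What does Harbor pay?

Harbor pays $3.

Efficient allocation: Pioneer→Slot 6 ($122), Onyx→Slot 4 ($146), Summit→Slot 2 ($134), Ridgeline→Slot 3 ($135), Harbor→Slot 5 ($146); total welfare W = $683.
Harbor receives Slot 5 at value $146, so the others get W − 146 = $537.
Without Harbor: best allocation of the remaining 4 bidders over all 5 slots is Pioneer→Slot 5 ($125), Onyx→Slot 4 ($146), Summit→Slot 2 ($134), Ridgeline→Slot 3 ($135), total $540.
VCG payment = (others' best without Harbor) − (others' welfare with Harbor) = 540 − 537 = $3.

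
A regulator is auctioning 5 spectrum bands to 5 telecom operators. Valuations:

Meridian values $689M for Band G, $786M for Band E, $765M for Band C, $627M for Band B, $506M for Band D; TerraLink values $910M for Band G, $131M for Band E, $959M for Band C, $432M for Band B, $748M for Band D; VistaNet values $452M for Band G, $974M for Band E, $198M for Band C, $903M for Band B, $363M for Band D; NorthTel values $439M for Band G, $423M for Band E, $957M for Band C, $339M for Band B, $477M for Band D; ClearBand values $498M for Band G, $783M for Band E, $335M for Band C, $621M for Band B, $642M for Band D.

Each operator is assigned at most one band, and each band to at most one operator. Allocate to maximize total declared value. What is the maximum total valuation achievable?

Max total: $4198M

Treat this as an assignment problem: match each operator to one band.
Optimal: Meridian→Band E ($786M), TerraLink→Band G ($910M), VistaNet→Band B ($903M), NorthTel→Band C ($957M), ClearBand→Band D ($642M) — total 786+910+903+957+642 = $4198M.
Row-greedy (each operator in turn takes its best remaining band) gives $3623M, worse by 575.
Swapping ClearBand↔VistaNet (ClearBand→Band B $621M, VistaNet→Band D $363M) loses 561.
Every other assignment is strictly worse.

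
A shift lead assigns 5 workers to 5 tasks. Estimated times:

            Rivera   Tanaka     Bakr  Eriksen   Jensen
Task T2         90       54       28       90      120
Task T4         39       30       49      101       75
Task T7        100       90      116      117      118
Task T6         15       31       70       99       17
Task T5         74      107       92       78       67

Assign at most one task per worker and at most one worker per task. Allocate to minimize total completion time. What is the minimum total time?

Treat this as an assignment problem: match each worker to one task.
Optimal: Rivera→Task T4 (39 min), Tanaka→Task T7 (90 min), Bakr→Task T2 (28 min), Eriksen→Task T5 (78 min), Jensen→Task T6 (17 min) — total 39+90+28+78+17 = 252 min.
Row-greedy (each worker in turn takes its cheapest remaining task) gives 269 min, worse by 17.
Next-best assignment: Rivera→Task T7, Tanaka→Task T4, Bakr→Task T2, Eriksen→Task T5, Jensen→Task T6 = 253 min.
Swapping Bakr↔Eriksen (Bakr→Task T5 92 min, Eriksen→Task T2 90 min) adds 76.
No other one-to-one assignment undercuts 252 min.

Minimum total: 252 min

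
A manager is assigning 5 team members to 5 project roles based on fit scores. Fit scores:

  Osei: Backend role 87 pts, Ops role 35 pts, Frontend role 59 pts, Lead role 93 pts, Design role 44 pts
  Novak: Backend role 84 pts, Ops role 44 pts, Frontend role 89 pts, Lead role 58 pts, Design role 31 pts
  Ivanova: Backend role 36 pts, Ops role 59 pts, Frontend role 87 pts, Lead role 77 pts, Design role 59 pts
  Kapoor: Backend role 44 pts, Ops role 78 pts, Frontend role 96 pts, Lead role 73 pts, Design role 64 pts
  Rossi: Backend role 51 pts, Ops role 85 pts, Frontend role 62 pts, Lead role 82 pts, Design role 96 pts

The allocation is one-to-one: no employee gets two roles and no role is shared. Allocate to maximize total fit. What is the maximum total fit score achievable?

Maximum total: 438 pts

Treat this as an assignment problem: match each employee to one role.
Optimal: Osei→Lead role (93 pts), Novak→Backend role (84 pts), Ivanova→Frontend role (87 pts), Kapoor→Ops role (78 pts), Rossi→Design role (96 pts) — total 93+84+87+78+96 = 438 pts.
Max-entry greedy (repeatedly take the single best remaining cell) gives 428 pts, worse by 10.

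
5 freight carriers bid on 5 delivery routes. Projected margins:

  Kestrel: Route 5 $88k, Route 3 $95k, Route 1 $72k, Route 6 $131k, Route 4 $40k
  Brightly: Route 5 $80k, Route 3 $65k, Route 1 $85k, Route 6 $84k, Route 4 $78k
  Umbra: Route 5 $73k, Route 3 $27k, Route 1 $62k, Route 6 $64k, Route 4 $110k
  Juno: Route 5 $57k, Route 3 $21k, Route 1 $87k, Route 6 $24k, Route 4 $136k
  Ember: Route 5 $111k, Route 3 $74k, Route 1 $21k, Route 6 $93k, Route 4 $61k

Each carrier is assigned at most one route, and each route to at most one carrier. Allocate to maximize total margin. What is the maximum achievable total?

Max total: $505k

This is the linear assignment problem.
Optimal: Kestrel→Route 6 ($131k), Brightly→Route 3 ($65k), Umbra→Route 1 ($62k), Juno→Route 4 ($136k), Ember→Route 5 ($111k) — total 131+65+62+136+111 = $505k.
Column-greedy (each route in turn goes to its best remaining carrier) gives $487k, worse by 18.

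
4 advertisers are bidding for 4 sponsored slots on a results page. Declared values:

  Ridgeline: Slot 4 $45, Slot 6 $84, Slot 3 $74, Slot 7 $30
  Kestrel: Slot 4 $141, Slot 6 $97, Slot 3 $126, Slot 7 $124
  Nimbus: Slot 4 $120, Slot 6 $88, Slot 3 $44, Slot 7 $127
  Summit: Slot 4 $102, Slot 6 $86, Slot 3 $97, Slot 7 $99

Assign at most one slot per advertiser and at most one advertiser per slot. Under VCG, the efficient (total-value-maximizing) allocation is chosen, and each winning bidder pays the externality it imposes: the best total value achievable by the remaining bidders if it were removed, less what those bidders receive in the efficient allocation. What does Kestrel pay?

Efficient allocation: Ridgeline→Slot 6 ($84), Kestrel→Slot 4 ($141), Nimbus→Slot 7 ($127), Summit→Slot 3 ($97); total welfare W = $449.
Kestrel receives Slot 4 at value $141, so the others get W − 141 = $308.
Without Kestrel: best allocation of the remaining 3 bidders over all 4 slots is Ridgeline→Slot 6 ($84), Nimbus→Slot 7 ($127), Summit→Slot 4 ($102), total $313.
VCG payment = (others' best without Kestrel) − (others' welfare with Kestrel) = 313 − 308 = $5.

Kestrel pays $5.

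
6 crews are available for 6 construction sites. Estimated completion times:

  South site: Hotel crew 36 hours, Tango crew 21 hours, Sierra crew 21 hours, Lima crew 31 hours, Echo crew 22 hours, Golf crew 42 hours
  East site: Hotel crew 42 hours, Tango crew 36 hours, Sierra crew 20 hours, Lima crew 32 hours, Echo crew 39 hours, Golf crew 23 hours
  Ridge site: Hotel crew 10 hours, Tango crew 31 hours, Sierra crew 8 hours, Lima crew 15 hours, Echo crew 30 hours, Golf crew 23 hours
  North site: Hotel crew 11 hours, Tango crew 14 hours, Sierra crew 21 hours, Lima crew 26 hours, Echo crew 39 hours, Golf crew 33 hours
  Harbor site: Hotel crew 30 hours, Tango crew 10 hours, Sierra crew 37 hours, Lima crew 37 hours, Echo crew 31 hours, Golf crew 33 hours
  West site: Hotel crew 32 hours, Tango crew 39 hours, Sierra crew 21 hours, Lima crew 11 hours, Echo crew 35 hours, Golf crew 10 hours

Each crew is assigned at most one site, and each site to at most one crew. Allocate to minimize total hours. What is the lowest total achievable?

Treat this as an assignment problem: match each crew to one site.
Optimal: Hotel crew→North site (11 hours), Tango crew→Harbor site (10 hours), Sierra crew→Ridge site (8 hours), Lima crew→West site (11 hours), Echo crew→South site (22 hours), Golf crew→East site (23 hours) — total 11+10+8+11+22+23 = 85 hours.
Column-greedy (each site in turn goes to its cheapest remaining crew) gives 118 hours, worse by 33.
Next-best assignment: Hotel crew→North site, Tango crew→Harbor site, Sierra crew→East site, Lima crew→Ridge site, Echo crew→South site, Golf crew→West site = 88 hours.
Swapping Lima crew↔Echo crew (Lima crew→South site 31 hours, Echo crew→West site 35 hours) adds 33.

Minimum total: 85 hours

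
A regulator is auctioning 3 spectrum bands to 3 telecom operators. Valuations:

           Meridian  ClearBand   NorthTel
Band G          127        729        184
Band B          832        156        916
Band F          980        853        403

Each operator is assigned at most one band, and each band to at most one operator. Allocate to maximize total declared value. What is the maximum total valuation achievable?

Treat this as an assignment problem: match each operator to one band.
Optimal: Meridian→Band F ($980M), ClearBand→Band G ($729M), NorthTel→Band B ($916M) — total 980+729+916 = $2625M.
Swapping NorthTel↔ClearBand (NorthTel→Band G $184M, ClearBand→Band B $156M) loses 1305.

Max total: $2625M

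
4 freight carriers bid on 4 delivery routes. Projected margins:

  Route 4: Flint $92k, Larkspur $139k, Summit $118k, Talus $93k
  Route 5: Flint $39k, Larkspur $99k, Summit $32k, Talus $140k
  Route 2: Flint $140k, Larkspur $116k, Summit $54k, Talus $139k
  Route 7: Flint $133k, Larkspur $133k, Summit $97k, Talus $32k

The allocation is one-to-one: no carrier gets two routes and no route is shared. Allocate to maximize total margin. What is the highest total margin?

Max total: $531k

Optimal: Flint→Route 2 ($140k), Larkspur→Route 7 ($133k), Summit→Route 4 ($118k), Talus→Route 5 ($140k) — total 140+133+118+140 = $531k.
Max-entry greedy (repeatedly take the single best remaining cell) gives $516k, worse by 15.
Next-best assignment: Flint→Route 2, Larkspur→Route 4, Summit→Route 7, Talus→Route 5 = $516k.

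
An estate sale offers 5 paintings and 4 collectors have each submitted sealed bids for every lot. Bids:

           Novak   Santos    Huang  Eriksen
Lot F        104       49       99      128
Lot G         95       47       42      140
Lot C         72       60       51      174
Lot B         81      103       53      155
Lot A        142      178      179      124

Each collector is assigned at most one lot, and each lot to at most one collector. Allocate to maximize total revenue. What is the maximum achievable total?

Optimal: Novak→Lot F ($104), Santos→Lot B ($103), Huang→Lot A ($179), Eriksen→Lot C ($174) — total 104+103+179+174 = $560.
Row-greedy (each collector in turn takes its best remaining lot) gives $518, worse by 42.

Maximum total: $560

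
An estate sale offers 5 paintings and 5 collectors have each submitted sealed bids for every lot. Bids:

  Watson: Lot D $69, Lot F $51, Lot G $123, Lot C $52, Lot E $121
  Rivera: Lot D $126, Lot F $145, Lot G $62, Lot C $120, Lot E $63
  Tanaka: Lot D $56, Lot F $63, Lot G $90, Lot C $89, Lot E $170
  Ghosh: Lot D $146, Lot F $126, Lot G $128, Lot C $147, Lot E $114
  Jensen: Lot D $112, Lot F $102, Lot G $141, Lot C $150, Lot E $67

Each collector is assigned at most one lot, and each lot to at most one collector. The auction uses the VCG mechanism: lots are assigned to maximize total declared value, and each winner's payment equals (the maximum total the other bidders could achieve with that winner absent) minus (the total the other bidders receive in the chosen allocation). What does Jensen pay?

Efficient allocation: Watson→Lot G ($123), Rivera→Lot F ($145), Tanaka→Lot E ($170), Ghosh→Lot D ($146), Jensen→Lot C ($150); total welfare W = $734.
Jensen receives Lot C at value $150, so the others get W − 150 = $584.
Without Jensen: best allocation of the remaining 4 bidders over all 5 lots is Watson→Lot G ($123), Rivera→Lot F ($145), Tanaka→Lot E ($170), Ghosh→Lot C ($147), total $585.
VCG payment = (others' best without Jensen) − (others' welfare with Jensen) = 585 − 584 = $1.

Jensen pays $1.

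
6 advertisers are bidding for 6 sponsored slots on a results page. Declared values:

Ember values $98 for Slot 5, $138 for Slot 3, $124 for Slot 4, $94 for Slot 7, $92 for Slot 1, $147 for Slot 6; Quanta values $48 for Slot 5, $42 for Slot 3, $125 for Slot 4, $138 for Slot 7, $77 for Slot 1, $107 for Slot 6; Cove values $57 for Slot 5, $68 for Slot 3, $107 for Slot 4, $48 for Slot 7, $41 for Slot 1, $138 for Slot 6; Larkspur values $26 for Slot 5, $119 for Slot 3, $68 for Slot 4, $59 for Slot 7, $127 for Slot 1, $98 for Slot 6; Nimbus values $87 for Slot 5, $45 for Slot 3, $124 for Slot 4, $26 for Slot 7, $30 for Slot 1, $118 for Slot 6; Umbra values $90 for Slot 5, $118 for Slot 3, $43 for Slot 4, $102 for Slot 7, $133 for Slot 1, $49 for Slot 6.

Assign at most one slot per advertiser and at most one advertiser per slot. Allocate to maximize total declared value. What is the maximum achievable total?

Optimal: Ember→Slot 3 ($138), Quanta→Slot 7 ($138), Cove→Slot 6 ($138), Larkspur→Slot 1 ($127), Nimbus→Slot 4 ($124), Umbra→Slot 5 ($90) — total 138+138+138+127+124+90 = $755.
Next-best assignment: Ember→Slot 5, Quanta→Slot 7, Cove→Slot 6, Larkspur→Slot 3, Nimbus→Slot 4, Umbra→Slot 1 = $750.
Swapping Quanta↔Umbra (Quanta→Slot 5 $48, Umbra→Slot 7 $102) loses 78.
Checked against all permutations: $755 is optimal.

Max total: $755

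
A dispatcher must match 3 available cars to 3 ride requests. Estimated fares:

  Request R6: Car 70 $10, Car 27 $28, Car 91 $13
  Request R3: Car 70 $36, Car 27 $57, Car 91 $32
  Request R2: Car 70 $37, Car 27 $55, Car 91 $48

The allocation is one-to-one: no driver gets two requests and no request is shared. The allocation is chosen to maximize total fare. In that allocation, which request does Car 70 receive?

Car 70 receives Request R6.

Optimal: Car 70→Request R6 ($10), Car 27→Request R3 ($57), Car 91→Request R2 ($48) — total 10+57+48 = $115.
Column-greedy (each request in turn goes to its best remaining driver) gives $112, worse by 3.
Next-best assignment: Car 70→Request R3, Car 27→Request R6, Car 91→Request R2 = $112.
No other one-to-one assignment exceeds $115.
Car 70's own top request is Request R2 ($37), but forcing Car 70→Request R2 and reassigning the rest optimally gives only $107 — worse by 8.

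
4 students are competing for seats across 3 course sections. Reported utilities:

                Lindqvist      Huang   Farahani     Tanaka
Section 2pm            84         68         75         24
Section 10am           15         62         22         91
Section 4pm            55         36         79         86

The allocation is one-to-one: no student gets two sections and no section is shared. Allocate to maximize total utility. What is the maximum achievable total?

Optimal: Lindqvist→Section 2pm (84 points), Tanaka→Section 10am (91 points), Farahani→Section 4pm (79 points) — total 84+91+79 = 254 points.
Row-greedy (each student in turn takes its best remaining section) gives 225 points, worse by 29.
Checked against all permutations: 254 points is optimal.

Maximum total: 254 points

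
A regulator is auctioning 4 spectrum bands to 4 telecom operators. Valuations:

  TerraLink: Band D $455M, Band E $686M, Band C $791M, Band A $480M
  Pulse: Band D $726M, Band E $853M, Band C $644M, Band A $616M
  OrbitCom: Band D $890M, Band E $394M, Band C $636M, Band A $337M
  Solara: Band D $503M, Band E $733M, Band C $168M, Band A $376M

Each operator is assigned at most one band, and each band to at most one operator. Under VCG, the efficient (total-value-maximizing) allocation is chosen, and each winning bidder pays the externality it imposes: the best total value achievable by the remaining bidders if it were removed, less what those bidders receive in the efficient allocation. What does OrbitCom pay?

Efficient allocation: TerraLink→Band C ($791M), Pulse→Band A ($616M), OrbitCom→Band D ($890M), Solara→Band E ($733M); total welfare W = $3030M.
OrbitCom receives Band D at value $890M, so the others get W − 890 = $2140M.
Without OrbitCom: best allocation of the remaining 3 bidders over all 4 bands is TerraLink→Band C ($791M), Pulse→Band D ($726M), Solara→Band E ($733M), total $2250M.
VCG payment = (others' best without OrbitCom) − (others' welfare with OrbitCom) = 2250 − 2140 = $110M.

OrbitCom pays $110M.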